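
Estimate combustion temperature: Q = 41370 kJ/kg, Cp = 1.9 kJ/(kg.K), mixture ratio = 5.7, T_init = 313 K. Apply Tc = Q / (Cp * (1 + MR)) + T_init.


Tc = 41370 / (1.9 * (1 + 5.7)) + 313 = 3563 K

3563 K


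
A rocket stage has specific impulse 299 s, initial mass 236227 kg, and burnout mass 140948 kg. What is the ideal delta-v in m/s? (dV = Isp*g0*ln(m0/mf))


Ve = 299 * 9.81 = 2933.19 m/s
dV = 2933.19 * ln(236227/140948) = 1515 m/s

1515 m/s


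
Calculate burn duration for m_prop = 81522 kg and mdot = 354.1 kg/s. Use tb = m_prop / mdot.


tb = 81522 / 354.1 = 230.2 s

230.2 s


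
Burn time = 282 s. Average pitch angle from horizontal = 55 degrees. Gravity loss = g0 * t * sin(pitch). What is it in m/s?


GL = 9.81 * 282 * sin(55 deg) = 2266 m/s

2266 m/s


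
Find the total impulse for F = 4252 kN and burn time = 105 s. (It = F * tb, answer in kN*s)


It = 4252 * 105 = 446460 kN*s

446460 kN*s


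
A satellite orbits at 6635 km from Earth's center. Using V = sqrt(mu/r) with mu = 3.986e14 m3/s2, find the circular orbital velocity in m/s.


V = sqrt(3.986e14 / 6635000) = 7751 m/s

7751 m/s


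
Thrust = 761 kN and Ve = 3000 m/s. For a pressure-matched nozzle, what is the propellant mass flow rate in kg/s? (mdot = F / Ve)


mdot = F / Ve = 761000 / 3000 = 253.7 kg/s

253.7 kg/s


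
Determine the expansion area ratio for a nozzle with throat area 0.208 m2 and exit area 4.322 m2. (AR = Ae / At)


AR = 4.322 / 0.208 = 20.8

20.8


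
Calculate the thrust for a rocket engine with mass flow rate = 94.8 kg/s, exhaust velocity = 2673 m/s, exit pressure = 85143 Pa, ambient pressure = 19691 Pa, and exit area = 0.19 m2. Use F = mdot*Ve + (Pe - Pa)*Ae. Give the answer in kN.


F = 94.8 * 2673 + (85143 - 19691) * 0.19 = 265836.0 N = 265.8 kN

265.8 kN


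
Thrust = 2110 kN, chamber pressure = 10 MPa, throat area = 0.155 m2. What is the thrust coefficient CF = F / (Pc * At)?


CF = 2110000 / (10e6 * 0.155) = 1.36

1.36


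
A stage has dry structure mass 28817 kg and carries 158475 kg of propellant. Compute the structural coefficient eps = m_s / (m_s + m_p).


eps = 28817 / (28817 + 158475) = 0.1539

0.1539


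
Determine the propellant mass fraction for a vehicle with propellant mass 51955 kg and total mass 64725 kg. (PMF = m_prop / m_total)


PMF = 51955 / 64725 = 0.803

0.803


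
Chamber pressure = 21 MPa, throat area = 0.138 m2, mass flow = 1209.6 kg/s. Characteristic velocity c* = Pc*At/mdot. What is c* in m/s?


c* = 21e6 * 0.138 / 1209.6 = 2396 m/s

2396 m/s


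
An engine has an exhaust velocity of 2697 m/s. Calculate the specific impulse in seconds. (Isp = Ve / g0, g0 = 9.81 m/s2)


Isp = Ve / g0 = 2697 / 9.81 = 274.9 s

274.9 s


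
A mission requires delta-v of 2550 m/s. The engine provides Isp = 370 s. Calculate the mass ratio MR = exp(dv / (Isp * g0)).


Ve = 370 * 9.81 = 3629.7 m/s
MR = exp(2550 / 3629.7) = 2.019

2.019


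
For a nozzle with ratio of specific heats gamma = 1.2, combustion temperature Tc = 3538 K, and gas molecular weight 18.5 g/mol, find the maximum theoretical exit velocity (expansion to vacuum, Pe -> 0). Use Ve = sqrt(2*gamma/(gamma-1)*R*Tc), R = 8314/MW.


R = 8314 / 18.5 = 449.41 J/(kg.K)
Ve = sqrt(2 * 1.2 / (1.2 - 1) * 449.41 * 3538) = 4368 m/s

4368 m/s


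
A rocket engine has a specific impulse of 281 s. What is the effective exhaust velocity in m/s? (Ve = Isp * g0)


Ve = Isp * g0 = 281 * 9.81 = 2756.6 m/s

2756.6 m/s


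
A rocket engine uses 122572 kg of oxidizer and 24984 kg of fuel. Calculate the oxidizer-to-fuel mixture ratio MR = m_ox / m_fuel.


MR = 122572 / 24984 = 4.91

4.91


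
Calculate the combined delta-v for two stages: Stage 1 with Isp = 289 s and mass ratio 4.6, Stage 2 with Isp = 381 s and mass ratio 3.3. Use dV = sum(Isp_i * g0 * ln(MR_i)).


dV1 = 289 * 9.81 * ln(4.6) = 4326.5 m/s
dV2 = 381 * 9.81 * ln(3.3) = 4462.4 m/s
Total dV = 4326.5 + 4462.4 = 8788.9 m/s ~ 8789 m/s

8789 m/s


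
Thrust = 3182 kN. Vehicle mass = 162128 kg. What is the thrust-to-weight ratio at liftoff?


TWR = 3182000 / (162128 * 9.81) = 2.0

2.0


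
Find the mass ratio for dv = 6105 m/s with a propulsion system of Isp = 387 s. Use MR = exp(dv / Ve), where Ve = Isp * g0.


Ve = 387 * 9.81 = 3796.47 m/s
MR = exp(6105 / 3796.47) = 4.993

4.993


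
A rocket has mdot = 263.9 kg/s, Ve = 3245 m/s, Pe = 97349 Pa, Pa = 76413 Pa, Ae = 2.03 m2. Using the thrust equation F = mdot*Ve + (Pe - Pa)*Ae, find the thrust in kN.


F = 263.9 * 3245 + (97349 - 76413) * 2.03 = 898856.0 N = 898.9 kN

898.9 kN


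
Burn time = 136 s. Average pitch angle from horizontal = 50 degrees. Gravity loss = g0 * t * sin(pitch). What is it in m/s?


GL = 9.81 * 136 * sin(50 deg) = 1022 m/s

1022 m/s


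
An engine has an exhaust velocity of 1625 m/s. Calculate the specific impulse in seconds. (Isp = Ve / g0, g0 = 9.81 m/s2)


Isp = Ve / g0 = 1625 / 9.81 = 165.6 s

165.6 s


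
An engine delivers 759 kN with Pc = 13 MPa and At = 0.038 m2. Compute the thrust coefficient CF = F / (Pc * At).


CF = 759000 / (13e6 * 0.038) = 1.54

1.54


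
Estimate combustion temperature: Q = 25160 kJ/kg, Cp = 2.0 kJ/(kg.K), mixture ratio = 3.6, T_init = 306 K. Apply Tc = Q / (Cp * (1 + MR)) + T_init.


Tc = 25160 / (2.0 * (1 + 3.6)) + 306 = 3041 K

3041 K


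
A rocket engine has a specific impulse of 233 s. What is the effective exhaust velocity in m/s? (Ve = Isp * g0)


Ve = Isp * g0 = 233 * 9.81 = 2285.7 m/s

2285.7 m/s


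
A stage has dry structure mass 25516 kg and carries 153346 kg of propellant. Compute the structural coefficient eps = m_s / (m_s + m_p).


eps = 25516 / (25516 + 153346) = 0.1427

0.1427


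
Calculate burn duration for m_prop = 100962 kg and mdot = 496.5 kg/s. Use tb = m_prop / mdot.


tb = 100962 / 496.5 = 203.3 s

203.3 s


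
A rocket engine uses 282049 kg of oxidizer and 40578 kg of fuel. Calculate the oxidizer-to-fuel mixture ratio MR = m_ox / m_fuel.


MR = 282049 / 40578 = 6.95

6.95


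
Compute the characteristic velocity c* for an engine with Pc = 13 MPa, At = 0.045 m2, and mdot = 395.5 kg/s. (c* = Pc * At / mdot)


c* = 13e6 * 0.045 / 395.5 = 1479 m/s

1479 m/s


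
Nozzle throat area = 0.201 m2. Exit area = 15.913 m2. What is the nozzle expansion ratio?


AR = 15.913 / 0.201 = 79.2

79.2


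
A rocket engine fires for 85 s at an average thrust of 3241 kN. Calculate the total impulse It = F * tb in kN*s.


It = 3241 * 85 = 275485 kN*s

275485 kN*s


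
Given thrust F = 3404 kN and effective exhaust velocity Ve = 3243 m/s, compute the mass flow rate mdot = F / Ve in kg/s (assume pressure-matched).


mdot = F / Ve = 3404000 / 3243 = 1049.6 kg/s

1049.6 kg/s


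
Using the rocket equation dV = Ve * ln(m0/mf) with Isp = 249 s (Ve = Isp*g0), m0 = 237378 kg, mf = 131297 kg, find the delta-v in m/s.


Ve = 249 * 9.81 = 2442.69 m/s
dV = 2442.69 * ln(237378/131297) = 1447 m/s

1447 m/s


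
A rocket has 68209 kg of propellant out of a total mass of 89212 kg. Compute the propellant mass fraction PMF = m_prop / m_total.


PMF = 68209 / 89212 = 0.765

0.765


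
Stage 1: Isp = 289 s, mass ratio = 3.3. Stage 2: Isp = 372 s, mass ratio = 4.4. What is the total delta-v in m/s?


dV1 = 289 * 9.81 * ln(3.3) = 3384.9 m/s
dV2 = 372 * 9.81 * ln(4.4) = 5406.8 m/s
Total dV = 3384.9 + 5406.8 = 8791.7 m/s ~ 8792 m/s

8792 m/s


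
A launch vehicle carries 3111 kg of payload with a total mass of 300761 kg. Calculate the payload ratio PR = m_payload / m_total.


PR = 3111 / 300761 = 0.0103

0.0103


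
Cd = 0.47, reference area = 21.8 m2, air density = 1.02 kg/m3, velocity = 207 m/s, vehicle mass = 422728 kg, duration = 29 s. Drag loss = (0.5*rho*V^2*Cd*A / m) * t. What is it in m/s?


D = 0.5 * 1.02 * 207^2 * 0.47 * 21.8 = 223905.74 N
a = 223905.74 / 422728 = 0.5297 m/s2
dV = 0.5297 * 29 = 15.4 m/s

15.4 m/s


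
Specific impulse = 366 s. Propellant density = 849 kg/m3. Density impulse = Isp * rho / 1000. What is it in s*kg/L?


rho*Isp = 366 * 849 / 1000 = 311 s*kg/L

311 s*kg/L


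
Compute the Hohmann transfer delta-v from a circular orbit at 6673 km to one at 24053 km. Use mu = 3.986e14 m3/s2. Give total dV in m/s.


V1 = sqrt(mu/r1) = 7728.73 m/s
dV1 = V1*(sqrt(2*r2/(r1+r2)) - 1) = 1941.9 m/s
V2 = sqrt(mu/r2) = 4070.84 m/s
dV2 = V2*(1 - sqrt(2*r1/(r1+r2))) = 1387.93 m/s
Total dV = 3330 m/s

3330 m/s


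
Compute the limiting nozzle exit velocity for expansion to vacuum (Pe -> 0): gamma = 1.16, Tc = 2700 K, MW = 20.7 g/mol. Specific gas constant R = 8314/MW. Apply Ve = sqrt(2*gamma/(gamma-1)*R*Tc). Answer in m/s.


R = 8314 / 20.7 = 401.64 J/(kg.K)
Ve = sqrt(2 * 1.16 / (1.16 - 1) * 401.64 * 2700) = 3965 m/s

3965 m/s


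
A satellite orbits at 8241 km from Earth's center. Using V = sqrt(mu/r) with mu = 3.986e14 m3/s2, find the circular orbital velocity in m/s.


V = sqrt(3.986e14 / 8241000) = 6955 m/s

6955 m/s


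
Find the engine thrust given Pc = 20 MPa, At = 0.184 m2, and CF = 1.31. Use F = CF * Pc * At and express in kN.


F = 1.31 * 20e6 * 0.184 = 4.8208e+06 N = 4820.8 kN

4820.8 kN


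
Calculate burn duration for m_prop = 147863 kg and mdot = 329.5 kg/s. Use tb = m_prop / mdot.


tb = 147863 / 329.5 = 448.7 s

448.7 s


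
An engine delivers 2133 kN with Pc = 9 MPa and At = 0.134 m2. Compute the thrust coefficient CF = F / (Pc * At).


CF = 2133000 / (9e6 * 0.134) = 1.77

1.77


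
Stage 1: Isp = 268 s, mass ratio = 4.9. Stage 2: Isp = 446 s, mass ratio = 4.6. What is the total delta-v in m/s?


dV1 = 268 * 9.81 * ln(4.9) = 4178.2 m/s
dV2 = 446 * 9.81 * ln(4.6) = 6676.9 m/s
Total dV = 4178.2 + 6676.9 = 10855.1 m/s ~ 10855 m/s

10855 m/s


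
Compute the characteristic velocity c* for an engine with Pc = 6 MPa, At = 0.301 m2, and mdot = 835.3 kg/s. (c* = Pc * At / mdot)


c* = 6e6 * 0.301 / 835.3 = 2162 m/s

2162 m/s


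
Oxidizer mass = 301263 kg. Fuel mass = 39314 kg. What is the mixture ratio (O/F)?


MR = 301263 / 39314 = 7.66

7.66


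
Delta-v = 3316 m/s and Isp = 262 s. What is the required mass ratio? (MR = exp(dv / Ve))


Ve = 262 * 9.81 = 2570.22 m/s
MR = exp(3316 / 2570.22) = 3.633

3.633


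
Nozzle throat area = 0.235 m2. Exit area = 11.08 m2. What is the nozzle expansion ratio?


AR = 11.08 / 0.235 = 47.1

47.1


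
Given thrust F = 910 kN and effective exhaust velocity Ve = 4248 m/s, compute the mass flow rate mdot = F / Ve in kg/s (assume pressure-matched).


mdot = F / Ve = 910000 / 4248 = 214.2 kg/s

214.2 kg/s


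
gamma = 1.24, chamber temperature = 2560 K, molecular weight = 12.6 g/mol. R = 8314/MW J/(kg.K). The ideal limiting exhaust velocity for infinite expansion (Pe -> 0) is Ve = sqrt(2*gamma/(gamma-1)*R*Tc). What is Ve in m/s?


R = 8314 / 12.6 = 659.84 J/(kg.K)
Ve = sqrt(2 * 1.24 / (1.24 - 1) * 659.84 * 2560) = 4178 m/s

4178 m/s


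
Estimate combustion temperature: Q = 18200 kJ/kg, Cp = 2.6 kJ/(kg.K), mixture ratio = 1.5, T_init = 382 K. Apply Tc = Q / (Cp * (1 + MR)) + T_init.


Tc = 18200 / (2.6 * (1 + 1.5)) + 382 = 3182 K

3182 K


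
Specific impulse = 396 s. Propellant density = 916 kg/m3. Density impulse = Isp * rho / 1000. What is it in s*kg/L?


rho*Isp = 396 * 916 / 1000 = 363 s*kg/L

363 s*kg/L


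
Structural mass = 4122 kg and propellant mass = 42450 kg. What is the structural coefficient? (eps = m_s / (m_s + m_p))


eps = 4122 / (4122 + 42450) = 0.0885

0.0885


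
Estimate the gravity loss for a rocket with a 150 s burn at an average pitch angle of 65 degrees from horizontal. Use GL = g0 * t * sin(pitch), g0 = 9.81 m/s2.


GL = 9.81 * 150 * sin(65 deg) = 1334 m/s

1334 m/s


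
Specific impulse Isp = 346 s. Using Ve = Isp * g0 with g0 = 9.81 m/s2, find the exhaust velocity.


Ve = Isp * g0 = 346 * 9.81 = 3394.3 m/s

3394.3 m/s


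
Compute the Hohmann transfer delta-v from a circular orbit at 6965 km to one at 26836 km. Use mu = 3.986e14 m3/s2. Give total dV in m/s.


V1 = sqrt(mu/r1) = 7564.99 m/s
dV1 = V1*(sqrt(2*r2/(r1+r2)) - 1) = 1967.74 m/s
V2 = sqrt(mu/r2) = 3853.98 m/s
dV2 = V2*(1 - sqrt(2*r1/(r1+r2))) = 1379.86 m/s
Total dV = 3348 m/s

3348 m/s


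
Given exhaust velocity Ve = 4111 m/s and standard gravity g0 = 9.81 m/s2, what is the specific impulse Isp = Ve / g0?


Isp = Ve / g0 = 4111 / 9.81 = 419.1 s

419.1 s


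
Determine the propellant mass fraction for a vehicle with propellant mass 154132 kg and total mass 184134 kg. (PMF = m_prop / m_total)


PMF = 154132 / 184134 = 0.837

0.837


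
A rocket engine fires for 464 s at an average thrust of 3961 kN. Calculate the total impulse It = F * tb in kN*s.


It = 3961 * 464 = 1837904 kN*s

1837904 kN*s


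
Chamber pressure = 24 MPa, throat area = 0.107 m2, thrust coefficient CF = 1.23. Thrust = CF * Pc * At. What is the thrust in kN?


F = 1.23 * 24e6 * 0.107 = 3.1586e+06 N = 3158.6 kN

3158.6 kN


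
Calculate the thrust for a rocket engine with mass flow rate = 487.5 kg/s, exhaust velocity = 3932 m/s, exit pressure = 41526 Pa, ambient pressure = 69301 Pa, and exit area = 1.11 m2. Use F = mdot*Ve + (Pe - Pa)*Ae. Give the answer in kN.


F = 487.5 * 3932 + (41526 - 69301) * 1.11 = 1.8860e+06 N = 1886.0 kN

1886.0 kN


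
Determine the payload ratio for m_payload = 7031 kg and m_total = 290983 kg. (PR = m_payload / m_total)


PR = 7031 / 290983 = 0.0242

0.0242


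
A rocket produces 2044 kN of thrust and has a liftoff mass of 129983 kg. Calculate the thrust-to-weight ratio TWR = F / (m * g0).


TWR = 2044000 / (129983 * 9.81) = 1.6

1.6


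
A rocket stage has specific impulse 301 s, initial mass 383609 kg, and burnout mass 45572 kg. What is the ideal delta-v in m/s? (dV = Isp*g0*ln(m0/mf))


Ve = 301 * 9.81 = 2952.81 m/s
dV = 2952.81 * ln(383609/45572) = 6290 m/s

6290 m/s


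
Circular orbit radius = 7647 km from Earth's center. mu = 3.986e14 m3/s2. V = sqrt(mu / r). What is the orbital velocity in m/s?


V = sqrt(3.986e14 / 7647000) = 7220 m/s

7220 m/s


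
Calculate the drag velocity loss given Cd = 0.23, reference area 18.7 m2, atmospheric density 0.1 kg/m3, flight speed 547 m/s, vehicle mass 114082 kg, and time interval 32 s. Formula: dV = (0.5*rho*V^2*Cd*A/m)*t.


D = 0.5 * 0.1 * 547^2 * 0.23 * 18.7 = 64344.9 N
a = 64344.9 / 114082 = 0.564 m/s2
dV = 0.564 * 32 = 18.0 m/s

18.0 m/s


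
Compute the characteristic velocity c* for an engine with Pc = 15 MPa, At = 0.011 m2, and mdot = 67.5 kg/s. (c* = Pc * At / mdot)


c* = 15e6 * 0.011 / 67.5 = 2444 m/s

2444 m/s


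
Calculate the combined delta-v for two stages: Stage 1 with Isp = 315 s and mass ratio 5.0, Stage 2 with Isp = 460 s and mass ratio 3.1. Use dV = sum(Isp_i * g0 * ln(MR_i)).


dV1 = 315 * 9.81 * ln(5.0) = 4973.4 m/s
dV2 = 460 * 9.81 * ln(3.1) = 5105.6 m/s
Total dV = 4973.4 + 5105.6 = 10079.0 m/s ~ 10079 m/s

10079 m/s


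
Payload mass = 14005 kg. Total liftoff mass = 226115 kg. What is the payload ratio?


PR = 14005 / 226115 = 0.0619

0.0619


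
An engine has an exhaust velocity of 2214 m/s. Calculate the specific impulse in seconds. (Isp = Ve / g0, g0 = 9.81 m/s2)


Isp = Ve / g0 = 2214 / 9.81 = 225.7 s

225.7 s


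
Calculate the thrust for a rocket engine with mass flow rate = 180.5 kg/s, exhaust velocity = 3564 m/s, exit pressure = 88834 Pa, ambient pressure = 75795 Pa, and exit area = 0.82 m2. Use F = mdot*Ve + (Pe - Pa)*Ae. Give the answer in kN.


F = 180.5 * 3564 + (88834 - 75795) * 0.82 = 653994.0 N = 654.0 kN

654.0 kN


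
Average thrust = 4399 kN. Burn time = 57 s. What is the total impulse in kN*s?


It = 4399 * 57 = 250743 kN*s

250743 kN*s


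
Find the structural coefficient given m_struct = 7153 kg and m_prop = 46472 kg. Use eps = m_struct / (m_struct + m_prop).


eps = 7153 / (7153 + 46472) = 0.1334

0.1334


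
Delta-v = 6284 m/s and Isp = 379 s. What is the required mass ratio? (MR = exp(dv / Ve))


Ve = 379 * 9.81 = 3717.99 m/s
MR = exp(6284 / 3717.99) = 5.42

5.42


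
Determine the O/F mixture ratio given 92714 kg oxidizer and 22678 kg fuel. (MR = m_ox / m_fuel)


MR = 92714 / 22678 = 4.09

4.09


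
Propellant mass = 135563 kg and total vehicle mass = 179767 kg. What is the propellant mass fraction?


PMF = 135563 / 179767 = 0.754

0.754


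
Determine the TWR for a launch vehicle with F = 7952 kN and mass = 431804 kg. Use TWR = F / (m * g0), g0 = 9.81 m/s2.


TWR = 7952000 / (431804 * 9.81) = 1.88

1.88


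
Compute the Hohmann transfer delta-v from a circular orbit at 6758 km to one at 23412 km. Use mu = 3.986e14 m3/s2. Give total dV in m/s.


V1 = sqrt(mu/r1) = 7679.97 m/s
dV1 = V1*(sqrt(2*r2/(r1+r2)) - 1) = 1887.7 m/s
V2 = sqrt(mu/r2) = 4126.19 m/s
dV2 = V2*(1 - sqrt(2*r1/(r1+r2))) = 1364.43 m/s
Total dV = 3252 m/s

3252 m/s


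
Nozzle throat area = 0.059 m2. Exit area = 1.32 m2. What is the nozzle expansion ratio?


AR = 1.32 / 0.059 = 22.4

22.4


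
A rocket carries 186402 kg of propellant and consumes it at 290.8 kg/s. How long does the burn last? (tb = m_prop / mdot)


tb = 186402 / 290.8 = 641.0 s

641.0 s


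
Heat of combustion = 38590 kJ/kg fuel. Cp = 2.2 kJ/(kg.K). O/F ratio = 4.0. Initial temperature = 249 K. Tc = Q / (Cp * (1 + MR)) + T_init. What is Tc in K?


Tc = 38590 / (2.2 * (1 + 4.0)) + 249 = 3757 K

3757 K


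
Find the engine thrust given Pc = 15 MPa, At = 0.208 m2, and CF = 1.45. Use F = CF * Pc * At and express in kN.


F = 1.45 * 15e6 * 0.208 = 4.5240e+06 N = 4524.0 kN

4524.0 kN


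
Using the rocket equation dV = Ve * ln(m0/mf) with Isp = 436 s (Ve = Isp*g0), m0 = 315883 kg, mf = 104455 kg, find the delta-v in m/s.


Ve = 436 * 9.81 = 4277.16 m/s
dV = 4277.16 * ln(315883/104455) = 4733 m/s

4733 m/s


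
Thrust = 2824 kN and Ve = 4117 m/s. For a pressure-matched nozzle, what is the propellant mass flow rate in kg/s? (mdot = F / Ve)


mdot = F / Ve = 2824000 / 4117 = 685.9 kg/s

685.9 kg/s


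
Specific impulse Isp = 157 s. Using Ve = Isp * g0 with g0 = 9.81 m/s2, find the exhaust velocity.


Ve = Isp * g0 = 157 * 9.81 = 1540.2 m/s

1540.2 m/s


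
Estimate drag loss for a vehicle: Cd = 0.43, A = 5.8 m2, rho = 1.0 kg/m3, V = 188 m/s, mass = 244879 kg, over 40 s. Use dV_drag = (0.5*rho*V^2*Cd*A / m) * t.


D = 0.5 * 1.0 * 188^2 * 0.43 * 5.8 = 44073.97 N
a = 44073.97 / 244879 = 0.18 m/s2
dV = 0.18 * 40 = 7.2 m/s

7.2 m/s


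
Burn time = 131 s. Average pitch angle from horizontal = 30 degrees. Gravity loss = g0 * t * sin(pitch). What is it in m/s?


GL = 9.81 * 131 * sin(30 deg) = 643 m/s

643 m/s


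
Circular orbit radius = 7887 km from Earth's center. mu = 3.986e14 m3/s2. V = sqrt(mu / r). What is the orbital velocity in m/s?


V = sqrt(3.986e14 / 7887000) = 7109 m/s

7109 m/s


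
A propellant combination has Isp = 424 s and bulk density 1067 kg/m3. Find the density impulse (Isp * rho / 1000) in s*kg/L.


rho*Isp = 424 * 1067 / 1000 = 452 s*kg/L

452 s*kg/L


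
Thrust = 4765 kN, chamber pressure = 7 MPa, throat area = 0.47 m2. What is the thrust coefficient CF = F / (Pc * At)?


CF = 4765000 / (7e6 * 0.47) = 1.45

1.45


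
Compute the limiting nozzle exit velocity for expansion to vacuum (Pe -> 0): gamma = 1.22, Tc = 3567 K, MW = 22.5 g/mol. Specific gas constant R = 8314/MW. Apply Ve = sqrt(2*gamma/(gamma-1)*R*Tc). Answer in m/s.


R = 8314 / 22.5 = 369.51 J/(kg.K)
Ve = sqrt(2 * 1.22 / (1.22 - 1) * 369.51 * 3567) = 3823 m/s

3823 m/s


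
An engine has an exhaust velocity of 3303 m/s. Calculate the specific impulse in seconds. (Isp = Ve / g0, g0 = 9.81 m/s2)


Isp = Ve / g0 = 3303 / 9.81 = 336.7 s

336.7 s


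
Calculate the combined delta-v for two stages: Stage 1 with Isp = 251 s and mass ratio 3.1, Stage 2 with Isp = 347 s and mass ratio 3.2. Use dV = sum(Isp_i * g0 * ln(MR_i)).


dV1 = 251 * 9.81 * ln(3.1) = 2785.9 m/s
dV2 = 347 * 9.81 * ln(3.2) = 3959.4 m/s
Total dV = 2785.9 + 3959.4 = 6745.3 m/s ~ 6745 m/s

6745 m/s


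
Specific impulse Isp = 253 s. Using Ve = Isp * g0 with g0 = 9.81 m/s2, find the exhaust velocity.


Ve = Isp * g0 = 253 * 9.81 = 2481.9 m/s

2481.9 m/s


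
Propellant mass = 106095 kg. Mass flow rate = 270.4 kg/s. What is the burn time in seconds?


tb = 106095 / 270.4 = 392.4 s

392.4 s


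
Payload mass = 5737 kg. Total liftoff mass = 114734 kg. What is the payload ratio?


PR = 5737 / 114734 = 0.05

0.05


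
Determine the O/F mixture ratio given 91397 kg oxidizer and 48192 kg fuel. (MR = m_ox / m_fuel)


MR = 91397 / 48192 = 1.9

1.9


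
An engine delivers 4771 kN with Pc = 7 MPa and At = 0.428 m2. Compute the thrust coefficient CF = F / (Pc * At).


CF = 4771000 / (7e6 * 0.428) = 1.59

1.59


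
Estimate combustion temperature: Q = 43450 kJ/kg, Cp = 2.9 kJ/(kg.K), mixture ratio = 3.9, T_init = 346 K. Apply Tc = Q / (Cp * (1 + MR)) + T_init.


Tc = 43450 / (2.9 * (1 + 3.9)) + 346 = 3404 K

3404 K


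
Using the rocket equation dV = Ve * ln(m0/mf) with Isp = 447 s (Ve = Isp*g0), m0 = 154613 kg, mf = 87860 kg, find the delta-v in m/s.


Ve = 447 * 9.81 = 4385.07 m/s
dV = 4385.07 * ln(154613/87860) = 2478 m/s

2478 m/s


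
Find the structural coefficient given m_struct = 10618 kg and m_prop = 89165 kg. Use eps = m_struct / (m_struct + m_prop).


eps = 10618 / (10618 + 89165) = 0.1064

0.1064


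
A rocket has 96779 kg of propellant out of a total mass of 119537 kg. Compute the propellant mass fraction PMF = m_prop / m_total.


PMF = 96779 / 119537 = 0.81

0.81


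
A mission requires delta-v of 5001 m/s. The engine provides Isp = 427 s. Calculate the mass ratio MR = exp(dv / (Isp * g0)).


Ve = 427 * 9.81 = 4188.87 m/s
MR = exp(5001 / 4188.87) = 3.3

3.3


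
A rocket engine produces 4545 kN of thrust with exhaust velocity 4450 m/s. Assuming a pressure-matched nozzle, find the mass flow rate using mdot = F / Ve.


mdot = F / Ve = 4545000 / 4450 = 1021.3 kg/s

1021.3 kg/s


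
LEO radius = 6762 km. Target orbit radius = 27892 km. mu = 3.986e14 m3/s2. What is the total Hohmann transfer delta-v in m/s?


V1 = sqrt(mu/r1) = 7677.7 m/s
dV1 = V1*(sqrt(2*r2/(r1+r2)) - 1) = 2063.43 m/s
V2 = sqrt(mu/r2) = 3780.32 m/s
dV2 = V2*(1 - sqrt(2*r1/(r1+r2))) = 1418.73 m/s
Total dV = 3482 m/s

3482 m/s


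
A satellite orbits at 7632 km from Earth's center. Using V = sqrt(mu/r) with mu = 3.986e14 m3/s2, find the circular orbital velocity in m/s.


V = sqrt(3.986e14 / 7632000) = 7227 m/s

7227 m/s


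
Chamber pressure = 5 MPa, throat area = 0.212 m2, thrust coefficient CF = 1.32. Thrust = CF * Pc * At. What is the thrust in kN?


F = 1.32 * 5e6 * 0.212 = 1.3992e+06 N = 1399.2 kN

1399.2 kN


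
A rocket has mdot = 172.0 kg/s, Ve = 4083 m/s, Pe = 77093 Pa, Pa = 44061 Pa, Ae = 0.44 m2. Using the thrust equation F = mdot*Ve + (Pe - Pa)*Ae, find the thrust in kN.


F = 172.0 * 4083 + (77093 - 44061) * 0.44 = 716810.0 N = 716.8 kN

716.8 kN


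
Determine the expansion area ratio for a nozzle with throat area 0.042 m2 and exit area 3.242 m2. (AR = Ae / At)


AR = 3.242 / 0.042 = 77.2

77.2


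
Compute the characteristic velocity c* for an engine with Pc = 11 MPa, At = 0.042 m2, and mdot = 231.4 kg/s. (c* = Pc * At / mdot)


c* = 11e6 * 0.042 / 231.4 = 1997 m/s

1997 m/s


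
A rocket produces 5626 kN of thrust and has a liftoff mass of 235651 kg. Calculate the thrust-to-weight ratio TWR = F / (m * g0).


TWR = 5626000 / (235651 * 9.81) = 2.43

2.43


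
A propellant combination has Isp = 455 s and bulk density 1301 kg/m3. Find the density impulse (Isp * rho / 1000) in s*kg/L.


rho*Isp = 455 * 1301 / 1000 = 592 s*kg/L

592 s*kg/L


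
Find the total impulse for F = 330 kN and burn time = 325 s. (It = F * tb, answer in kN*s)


It = 330 * 325 = 107250 kN*s

107250 kN*s


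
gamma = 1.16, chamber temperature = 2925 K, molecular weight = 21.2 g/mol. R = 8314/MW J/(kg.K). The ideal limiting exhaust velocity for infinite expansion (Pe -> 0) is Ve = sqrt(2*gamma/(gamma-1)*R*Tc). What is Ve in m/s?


R = 8314 / 21.2 = 392.17 J/(kg.K)
Ve = sqrt(2 * 1.16 / (1.16 - 1) * 392.17 * 2925) = 4078 m/s

4078 m/s


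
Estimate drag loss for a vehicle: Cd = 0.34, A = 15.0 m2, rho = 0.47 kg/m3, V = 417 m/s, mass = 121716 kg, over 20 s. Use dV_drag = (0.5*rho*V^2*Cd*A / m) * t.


D = 0.5 * 0.47 * 417^2 * 0.34 * 15.0 = 208405.97 N
a = 208405.97 / 121716 = 1.7122 m/s2
dV = 1.7122 * 20 = 34.2 m/s

34.2 m/s


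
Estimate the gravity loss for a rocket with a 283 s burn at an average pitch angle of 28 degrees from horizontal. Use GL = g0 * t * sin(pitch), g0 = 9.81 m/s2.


GL = 9.81 * 283 * sin(28 deg) = 1303 m/s

1303 m/s


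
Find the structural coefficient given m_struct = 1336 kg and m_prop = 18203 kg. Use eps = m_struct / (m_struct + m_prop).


eps = 1336 / (1336 + 18203) = 0.0684

0.0684


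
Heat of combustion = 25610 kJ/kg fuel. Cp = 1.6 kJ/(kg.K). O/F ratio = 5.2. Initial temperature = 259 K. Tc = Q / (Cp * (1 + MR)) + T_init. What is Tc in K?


Tc = 25610 / (1.6 * (1 + 5.2)) + 259 = 2841 K

2841 K


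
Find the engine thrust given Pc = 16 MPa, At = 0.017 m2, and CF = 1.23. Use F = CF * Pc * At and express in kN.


F = 1.23 * 16e6 * 0.017 = 334560.0 N = 334.6 kN

334.6 kN


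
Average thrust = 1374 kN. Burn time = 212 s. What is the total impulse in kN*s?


It = 1374 * 212 = 291288 kN*s

291288 kN*s


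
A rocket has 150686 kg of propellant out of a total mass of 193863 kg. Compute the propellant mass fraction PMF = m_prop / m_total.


PMF = 150686 / 193863 = 0.777

0.777


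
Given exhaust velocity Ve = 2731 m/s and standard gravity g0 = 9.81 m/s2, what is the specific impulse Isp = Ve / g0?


Isp = Ve / g0 = 2731 / 9.81 = 278.4 s

278.4 s


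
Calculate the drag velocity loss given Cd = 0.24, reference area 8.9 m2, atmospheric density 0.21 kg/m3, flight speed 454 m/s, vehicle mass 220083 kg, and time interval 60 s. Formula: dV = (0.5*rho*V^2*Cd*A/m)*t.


D = 0.5 * 0.21 * 454^2 * 0.24 * 8.9 = 46227.7 N
a = 46227.7 / 220083 = 0.21 m/s2
dV = 0.21 * 60 = 12.6 m/s

12.6 m/s


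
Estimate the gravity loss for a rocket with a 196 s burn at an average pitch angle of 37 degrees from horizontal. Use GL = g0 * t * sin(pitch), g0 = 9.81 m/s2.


GL = 9.81 * 196 * sin(37 deg) = 1157 m/s

1157 m/s


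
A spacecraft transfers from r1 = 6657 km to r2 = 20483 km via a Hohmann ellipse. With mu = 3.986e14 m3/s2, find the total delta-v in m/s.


V1 = sqrt(mu/r1) = 7738.01 m/s
dV1 = V1*(sqrt(2*r2/(r1+r2)) - 1) = 1768.83 m/s
V2 = sqrt(mu/r2) = 4411.35 m/s
dV2 = V2*(1 - sqrt(2*r1/(r1+r2))) = 1321.62 m/s
Total dV = 3090 m/s

3090 m/s


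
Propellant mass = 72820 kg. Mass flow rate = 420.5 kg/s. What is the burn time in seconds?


tb = 72820 / 420.5 = 173.2 s

173.2 s


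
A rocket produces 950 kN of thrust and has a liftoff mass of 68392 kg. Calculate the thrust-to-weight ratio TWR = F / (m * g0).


TWR = 950000 / (68392 * 9.81) = 1.42

1.42


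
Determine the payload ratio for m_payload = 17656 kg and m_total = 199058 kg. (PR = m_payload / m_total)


PR = 17656 / 199058 = 0.0887

0.0887


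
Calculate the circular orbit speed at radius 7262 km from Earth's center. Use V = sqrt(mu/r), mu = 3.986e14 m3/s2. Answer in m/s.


V = sqrt(3.986e14 / 7262000) = 7409 m/s

7409 m/s


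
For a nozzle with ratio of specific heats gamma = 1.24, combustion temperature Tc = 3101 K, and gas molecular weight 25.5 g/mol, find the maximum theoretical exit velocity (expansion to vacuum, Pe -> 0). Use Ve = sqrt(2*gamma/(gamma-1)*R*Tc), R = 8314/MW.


R = 8314 / 25.5 = 326.04 J/(kg.K)
Ve = sqrt(2 * 1.24 / (1.24 - 1) * 326.04 * 3101) = 3232 m/s

3232 m/s


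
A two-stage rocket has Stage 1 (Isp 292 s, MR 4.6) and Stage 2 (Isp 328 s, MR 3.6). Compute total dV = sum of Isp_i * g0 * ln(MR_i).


dV1 = 292 * 9.81 * ln(4.6) = 4371.4 m/s
dV2 = 328 * 9.81 * ln(3.6) = 4121.6 m/s
Total dV = 4371.4 + 4121.6 = 8493.0 m/s ~ 8493 m/s

8493 m/s


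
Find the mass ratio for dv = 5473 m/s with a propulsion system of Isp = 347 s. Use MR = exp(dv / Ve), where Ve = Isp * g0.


Ve = 347 * 9.81 = 3404.07 m/s
MR = exp(5473 / 3404.07) = 4.992

4.992


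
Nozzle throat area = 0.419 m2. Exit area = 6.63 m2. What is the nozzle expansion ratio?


AR = 6.63 / 0.419 = 15.8

15.8


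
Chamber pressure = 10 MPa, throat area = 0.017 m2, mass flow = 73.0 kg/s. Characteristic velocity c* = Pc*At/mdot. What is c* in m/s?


c* = 10e6 * 0.017 / 73.0 = 2329 m/s

2329 m/s


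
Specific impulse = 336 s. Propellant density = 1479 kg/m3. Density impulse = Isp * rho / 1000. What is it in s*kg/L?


rho*Isp = 336 * 1479 / 1000 = 497 s*kg/L

497 s*kg/L


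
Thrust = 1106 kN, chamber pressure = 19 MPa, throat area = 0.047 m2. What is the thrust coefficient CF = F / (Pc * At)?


CF = 1106000 / (19e6 * 0.047) = 1.24

1.24


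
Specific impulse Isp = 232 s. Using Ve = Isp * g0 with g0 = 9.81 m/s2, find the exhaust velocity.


Ve = Isp * g0 = 232 * 9.81 = 2275.9 m/s

2275.9 m/s


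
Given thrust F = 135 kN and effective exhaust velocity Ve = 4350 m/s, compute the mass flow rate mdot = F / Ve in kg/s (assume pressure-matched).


mdot = F / Ve = 135000 / 4350 = 31.0 kg/s

31.0 kg/s


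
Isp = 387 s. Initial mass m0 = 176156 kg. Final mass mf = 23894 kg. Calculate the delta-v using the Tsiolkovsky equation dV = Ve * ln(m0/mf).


Ve = 387 * 9.81 = 3796.47 m/s
dV = 3796.47 * ln(176156/23894) = 7584 m/s

7584 m/s


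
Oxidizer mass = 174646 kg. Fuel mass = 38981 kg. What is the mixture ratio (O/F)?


MR = 174646 / 38981 = 4.48

4.48


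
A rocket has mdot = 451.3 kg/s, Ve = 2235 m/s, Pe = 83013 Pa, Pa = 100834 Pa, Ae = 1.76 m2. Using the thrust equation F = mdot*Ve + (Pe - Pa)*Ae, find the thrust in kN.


F = 451.3 * 2235 + (83013 - 100834) * 1.76 = 977291.0 N = 977.3 kN

977.3 kN


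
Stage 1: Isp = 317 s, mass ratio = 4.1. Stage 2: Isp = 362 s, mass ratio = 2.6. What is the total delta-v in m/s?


dV1 = 317 * 9.81 * ln(4.1) = 4387.8 m/s
dV2 = 362 * 9.81 * ln(2.6) = 3393.2 m/s
Total dV = 4387.8 + 3393.2 = 7781.0 m/s ~ 7781 m/s

7781 m/s


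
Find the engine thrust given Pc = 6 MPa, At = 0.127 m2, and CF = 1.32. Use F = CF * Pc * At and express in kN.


F = 1.32 * 6e6 * 0.127 = 1.0058e+06 N = 1005.8 kN

1005.8 kN


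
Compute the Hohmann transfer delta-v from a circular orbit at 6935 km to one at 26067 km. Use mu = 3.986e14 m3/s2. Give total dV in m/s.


V1 = sqrt(mu/r1) = 7581.33 m/s
dV1 = V1*(sqrt(2*r2/(r1+r2)) - 1) = 1947.42 m/s
V2 = sqrt(mu/r2) = 3910.42 m/s
dV2 = V2*(1 - sqrt(2*r1/(r1+r2))) = 1375.34 m/s
Total dV = 3323 m/s

3323 m/s


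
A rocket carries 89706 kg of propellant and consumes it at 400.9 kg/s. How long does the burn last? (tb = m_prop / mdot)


tb = 89706 / 400.9 = 223.8 s

223.8 s


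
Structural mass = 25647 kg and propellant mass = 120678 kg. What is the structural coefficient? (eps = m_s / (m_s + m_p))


eps = 25647 / (25647 + 120678) = 0.1753

0.1753


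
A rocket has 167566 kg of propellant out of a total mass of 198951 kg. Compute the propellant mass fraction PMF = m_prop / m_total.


PMF = 167566 / 198951 = 0.842

0.842


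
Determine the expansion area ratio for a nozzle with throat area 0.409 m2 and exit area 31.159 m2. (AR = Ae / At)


AR = 31.159 / 0.409 = 76.2

76.2


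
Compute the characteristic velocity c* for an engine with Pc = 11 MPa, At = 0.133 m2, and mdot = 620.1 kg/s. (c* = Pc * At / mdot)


c* = 11e6 * 0.133 / 620.1 = 2359 m/s

2359 m/s


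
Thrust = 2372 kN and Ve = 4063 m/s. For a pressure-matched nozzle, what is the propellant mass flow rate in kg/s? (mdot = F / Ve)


mdot = F / Ve = 2372000 / 4063 = 583.8 kg/s

583.8 kg/s


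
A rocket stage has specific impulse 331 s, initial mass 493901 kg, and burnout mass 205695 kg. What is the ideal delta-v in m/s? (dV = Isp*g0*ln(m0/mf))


Ve = 331 * 9.81 = 3247.11 m/s
dV = 3247.11 * ln(493901/205695) = 2844 m/s

2844 m/s


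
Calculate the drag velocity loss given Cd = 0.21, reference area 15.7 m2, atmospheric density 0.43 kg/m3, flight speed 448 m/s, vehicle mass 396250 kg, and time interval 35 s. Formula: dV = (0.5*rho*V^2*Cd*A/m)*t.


D = 0.5 * 0.43 * 448^2 * 0.21 * 15.7 = 142270.03 N
a = 142270.03 / 396250 = 0.359 m/s2
dV = 0.359 * 35 = 12.6 m/s

12.6 m/s


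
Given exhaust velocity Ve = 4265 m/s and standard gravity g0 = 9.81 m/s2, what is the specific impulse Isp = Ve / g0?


Isp = Ve / g0 = 4265 / 9.81 = 434.8 s

434.8 s


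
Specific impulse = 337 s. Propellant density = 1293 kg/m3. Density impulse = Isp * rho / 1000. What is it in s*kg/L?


rho*Isp = 337 * 1293 / 1000 = 436 s*kg/L

436 s*kg/L


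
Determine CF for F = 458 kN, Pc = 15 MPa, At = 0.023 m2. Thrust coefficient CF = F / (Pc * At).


CF = 458000 / (15e6 * 0.023) = 1.33

1.33


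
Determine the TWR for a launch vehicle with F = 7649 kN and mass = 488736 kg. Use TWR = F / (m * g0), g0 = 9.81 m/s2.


TWR = 7649000 / (488736 * 9.81) = 1.6

1.6


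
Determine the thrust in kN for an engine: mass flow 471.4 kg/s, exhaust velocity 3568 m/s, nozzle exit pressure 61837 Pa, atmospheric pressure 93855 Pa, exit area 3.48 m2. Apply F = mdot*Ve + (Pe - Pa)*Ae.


F = 471.4 * 3568 + (61837 - 93855) * 3.48 = 1.5705e+06 N = 1570.5 kN

1570.5 kN


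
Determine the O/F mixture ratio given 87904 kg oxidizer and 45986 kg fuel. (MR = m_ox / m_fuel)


MR = 87904 / 45986 = 1.91

1.91


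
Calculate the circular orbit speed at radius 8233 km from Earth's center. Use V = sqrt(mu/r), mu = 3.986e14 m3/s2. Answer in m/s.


V = sqrt(3.986e14 / 8233000) = 6958 m/s

6958 m/s


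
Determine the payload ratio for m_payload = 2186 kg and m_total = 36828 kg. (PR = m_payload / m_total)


PR = 2186 / 36828 = 0.0594

0.0594


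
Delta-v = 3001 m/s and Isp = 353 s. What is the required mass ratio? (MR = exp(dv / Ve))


Ve = 353 * 9.81 = 3462.93 m/s
MR = exp(3001 / 3462.93) = 2.379

2.379


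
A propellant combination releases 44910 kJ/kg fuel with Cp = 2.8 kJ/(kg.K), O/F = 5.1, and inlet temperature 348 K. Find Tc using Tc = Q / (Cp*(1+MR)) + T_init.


Tc = 44910 / (2.8 * (1 + 5.1)) + 348 = 2977 K

2977 K


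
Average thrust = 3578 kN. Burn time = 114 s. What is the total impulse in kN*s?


It = 3578 * 114 = 407892 kN*s

407892 kN*s


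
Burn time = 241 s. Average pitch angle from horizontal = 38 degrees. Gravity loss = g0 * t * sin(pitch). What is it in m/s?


GL = 9.81 * 241 * sin(38 deg) = 1456 m/s

1456 m/s


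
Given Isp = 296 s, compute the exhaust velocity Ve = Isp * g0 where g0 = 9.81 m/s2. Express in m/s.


Ve = Isp * g0 = 296 * 9.81 = 2903.8 m/s

2903.8 m/s


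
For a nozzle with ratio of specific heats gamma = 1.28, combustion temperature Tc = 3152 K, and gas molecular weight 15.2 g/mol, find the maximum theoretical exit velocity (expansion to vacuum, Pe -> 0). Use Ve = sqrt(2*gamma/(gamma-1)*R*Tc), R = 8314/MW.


R = 8314 / 15.2 = 546.97 J/(kg.K)
Ve = sqrt(2 * 1.28 / (1.28 - 1) * 546.97 * 3152) = 3970 m/s

3970 m/s


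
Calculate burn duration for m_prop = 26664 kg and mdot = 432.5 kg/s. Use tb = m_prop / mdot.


tb = 26664 / 432.5 = 61.7 s

61.7 s


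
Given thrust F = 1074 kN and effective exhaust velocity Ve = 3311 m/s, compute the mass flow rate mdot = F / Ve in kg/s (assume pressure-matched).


mdot = F / Ve = 1074000 / 3311 = 324.4 kg/s

324.4 kg/s


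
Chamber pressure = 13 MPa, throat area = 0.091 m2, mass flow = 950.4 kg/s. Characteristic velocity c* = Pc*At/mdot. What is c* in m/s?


c* = 13e6 * 0.091 / 950.4 = 1245 m/s

1245 m/s


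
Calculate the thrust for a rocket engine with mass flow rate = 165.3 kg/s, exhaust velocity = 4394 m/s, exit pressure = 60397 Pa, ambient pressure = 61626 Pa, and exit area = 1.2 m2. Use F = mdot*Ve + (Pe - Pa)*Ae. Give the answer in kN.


F = 165.3 * 4394 + (60397 - 61626) * 1.2 = 724853.0 N = 724.9 kN

724.9 kN


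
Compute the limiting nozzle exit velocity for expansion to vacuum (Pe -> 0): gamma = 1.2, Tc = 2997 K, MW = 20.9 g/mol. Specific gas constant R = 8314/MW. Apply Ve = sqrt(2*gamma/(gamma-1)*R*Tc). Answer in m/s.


R = 8314 / 20.9 = 397.8 J/(kg.K)
Ve = sqrt(2 * 1.2 / (1.2 - 1) * 397.8 * 2997) = 3782 m/s

3782 m/s


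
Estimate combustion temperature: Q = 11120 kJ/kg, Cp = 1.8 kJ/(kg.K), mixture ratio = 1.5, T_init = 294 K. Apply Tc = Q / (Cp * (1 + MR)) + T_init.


Tc = 11120 / (1.8 * (1 + 1.5)) + 294 = 2765 K

2765 K


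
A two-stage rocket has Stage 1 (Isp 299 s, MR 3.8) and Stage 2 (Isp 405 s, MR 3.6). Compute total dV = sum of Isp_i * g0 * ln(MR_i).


dV1 = 299 * 9.81 * ln(3.8) = 3915.8 m/s
dV2 = 405 * 9.81 * ln(3.6) = 5089.2 m/s
Total dV = 3915.8 + 5089.2 = 9005.0 m/s ~ 9005 m/s

9005 m/s


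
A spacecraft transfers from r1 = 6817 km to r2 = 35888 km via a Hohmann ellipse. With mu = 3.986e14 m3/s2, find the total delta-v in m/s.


V1 = sqrt(mu/r1) = 7646.66 m/s
dV1 = V1*(sqrt(2*r2/(r1+r2)) - 1) = 2266.73 m/s
V2 = sqrt(mu/r2) = 3332.68 m/s
dV2 = V2*(1 - sqrt(2*r1/(r1+r2))) = 1449.61 m/s
Total dV = 3716 m/s

3716 m/s


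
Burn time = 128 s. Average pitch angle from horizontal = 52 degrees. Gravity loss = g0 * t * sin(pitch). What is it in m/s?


GL = 9.81 * 128 * sin(52 deg) = 989 m/s

989 m/s


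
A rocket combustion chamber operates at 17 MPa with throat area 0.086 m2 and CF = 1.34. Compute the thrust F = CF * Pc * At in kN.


F = 1.34 * 17e6 * 0.086 = 1.9591e+06 N = 1959.1 kN

1959.1 kN


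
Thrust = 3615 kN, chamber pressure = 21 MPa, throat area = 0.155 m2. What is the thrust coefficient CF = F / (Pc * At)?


CF = 3615000 / (21e6 * 0.155) = 1.11

1.11


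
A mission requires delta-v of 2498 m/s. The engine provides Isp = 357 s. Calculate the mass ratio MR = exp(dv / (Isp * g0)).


Ve = 357 * 9.81 = 3502.17 m/s
MR = exp(2498 / 3502.17) = 2.041

2.041


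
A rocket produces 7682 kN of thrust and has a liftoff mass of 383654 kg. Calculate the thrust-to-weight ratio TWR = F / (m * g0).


TWR = 7682000 / (383654 * 9.81) = 2.04

2.04


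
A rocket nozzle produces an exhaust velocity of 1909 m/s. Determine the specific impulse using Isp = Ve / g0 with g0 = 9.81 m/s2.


Isp = Ve / g0 = 1909 / 9.81 = 194.6 s

194.6 s


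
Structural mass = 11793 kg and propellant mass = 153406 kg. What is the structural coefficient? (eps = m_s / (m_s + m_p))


eps = 11793 / (11793 + 153406) = 0.0714

0.0714


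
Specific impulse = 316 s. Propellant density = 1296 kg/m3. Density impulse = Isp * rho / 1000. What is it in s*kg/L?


rho*Isp = 316 * 1296 / 1000 = 410 s*kg/L

410 s*kg/L


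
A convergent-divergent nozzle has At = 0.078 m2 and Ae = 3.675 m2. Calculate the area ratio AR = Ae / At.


AR = 3.675 / 0.078 = 47.1

47.1


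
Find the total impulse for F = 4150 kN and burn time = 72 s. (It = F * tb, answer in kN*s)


It = 4150 * 72 = 298800 kN*s

298800 kN*s


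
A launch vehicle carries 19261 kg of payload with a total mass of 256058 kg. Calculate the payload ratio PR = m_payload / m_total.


PR = 19261 / 256058 = 0.0752

0.0752


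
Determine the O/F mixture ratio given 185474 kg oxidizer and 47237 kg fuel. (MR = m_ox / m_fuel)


MR = 185474 / 47237 = 3.93

3.93


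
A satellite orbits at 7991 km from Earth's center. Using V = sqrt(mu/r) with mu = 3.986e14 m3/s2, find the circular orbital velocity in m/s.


V = sqrt(3.986e14 / 7991000) = 7063 m/s

7063 m/s


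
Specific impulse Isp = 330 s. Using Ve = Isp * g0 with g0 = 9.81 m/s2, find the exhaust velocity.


Ve = Isp * g0 = 330 * 9.81 = 3237.3 m/s

3237.3 m/s
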